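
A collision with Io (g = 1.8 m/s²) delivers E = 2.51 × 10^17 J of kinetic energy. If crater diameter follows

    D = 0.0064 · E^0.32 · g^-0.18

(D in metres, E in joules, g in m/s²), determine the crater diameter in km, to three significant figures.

E^0.32 = (2.51 × 10^17)^0.32 = 3.697 × 10^5
g^-0.18 = 1.8^-0.18 = 0.8996
D = 0.0064 × 3.697 × 10^5 × 0.8996 = 2129 m
   = 2.129 km

D ≈ 2.13 km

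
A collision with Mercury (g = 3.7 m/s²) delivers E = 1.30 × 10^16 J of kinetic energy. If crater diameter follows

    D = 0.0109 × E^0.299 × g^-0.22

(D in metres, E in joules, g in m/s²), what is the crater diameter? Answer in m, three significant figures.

E^0.299 = (1.30 × 10^16)^0.299 = 6.578 × 10^4
g^-0.22 = 3.7^-0.22 = 0.7499
D = 0.0109 × 6.578 × 10^4 × 0.7499 = 537.7 m

D ≈ 538 m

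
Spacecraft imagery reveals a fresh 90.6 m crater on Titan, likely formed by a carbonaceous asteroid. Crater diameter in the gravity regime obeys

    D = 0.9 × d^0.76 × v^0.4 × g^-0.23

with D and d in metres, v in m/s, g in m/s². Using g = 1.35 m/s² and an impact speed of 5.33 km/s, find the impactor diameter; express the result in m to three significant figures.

Rearranging for d: d = [D / (0.9 · 5330^0.4 · 1.35^-0.23)]^(1/0.76).
5330^0.4 = 30.95
1.35^-0.23 = 0.9333
Denominator = 0.9 × 30.95 × 0.9333 = 26.00
D / 26.00 = 90.6 / 26.00 = 3.485
d = 3.485^(1/0.76) = 3.485^1.3158 = 5.169 m

d ≈ 5.17 m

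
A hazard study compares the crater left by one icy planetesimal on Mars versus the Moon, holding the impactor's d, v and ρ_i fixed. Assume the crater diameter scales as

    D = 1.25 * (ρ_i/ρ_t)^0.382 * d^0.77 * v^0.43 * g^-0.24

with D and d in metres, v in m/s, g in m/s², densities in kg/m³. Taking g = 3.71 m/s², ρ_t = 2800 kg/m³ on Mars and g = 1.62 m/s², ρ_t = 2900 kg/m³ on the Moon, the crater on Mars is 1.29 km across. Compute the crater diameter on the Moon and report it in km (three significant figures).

The impactor-only factors (d, v, ρ_i) cancel in the ratio, leaving D_Moon/D_Mars = (g_Moon/g_Mars)^-0.24 · (ρ_t,Mars/ρ_t,Moon)^0.382.
(1.62/3.71)^-0.24 = 0.4367^-0.24 = 1.220
(2800/2900)^0.382 = 0.9655^0.382 = 0.9867
Ratio = 1.220 × 0.9867 = 1.204
D_Moon = 1.204 × 1.29 km = 1.55 km

D ≈ 1.55 km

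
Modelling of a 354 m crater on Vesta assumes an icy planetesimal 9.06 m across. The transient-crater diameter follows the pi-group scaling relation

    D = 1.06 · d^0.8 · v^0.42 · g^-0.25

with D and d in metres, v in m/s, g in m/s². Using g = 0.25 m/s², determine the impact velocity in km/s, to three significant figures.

v ≈ 6.72 km/s

Rearranging for v: v = [D / (1.06 · 9.06^0.8 · 0.25^-0.25)]^(1/0.42).
9.06^0.8 = 5.830
0.25^-0.25 = 1.414
Denominator = 1.06 × 5.830 × 1.414 = 8.738
D / 8.738 = 354 / 8.738 = 40.51
v = 40.51^(1/0.42) = 40.51^2.381 = 6724 m/s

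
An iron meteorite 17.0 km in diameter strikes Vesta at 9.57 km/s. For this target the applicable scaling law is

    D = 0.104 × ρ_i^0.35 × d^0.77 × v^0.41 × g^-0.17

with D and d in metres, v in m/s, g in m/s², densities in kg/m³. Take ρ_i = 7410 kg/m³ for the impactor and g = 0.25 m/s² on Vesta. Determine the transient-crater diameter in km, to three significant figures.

D ≈ 231 km

In SI units: d = 17000 m, v = 9570 m/s.
ρ_i^0.35 = 7410^0.35 = 22.62
d^0.77 = 17000^0.77 = 1809
v^0.41 = 9570^0.41 = 42.87
g^-0.17 = 0.25^-0.17 = 1.266
D = 0.104 × 22.62 × 1809 × 42.87 × 1.266 = 2.310 × 10^5 m
   = 231.0 km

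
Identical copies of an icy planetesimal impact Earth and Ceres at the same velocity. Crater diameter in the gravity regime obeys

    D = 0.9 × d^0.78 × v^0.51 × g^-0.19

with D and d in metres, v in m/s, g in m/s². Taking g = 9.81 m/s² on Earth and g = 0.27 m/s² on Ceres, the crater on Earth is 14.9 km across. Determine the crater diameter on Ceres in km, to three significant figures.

D ≈ 29.5 km

All impactor-dependent factors cancel in the ratio, leaving D_Ceres/D_Earth = (g_Ceres/g_Earth)^-0.19.
(0.27/9.81)^-0.19 = 0.02752^-0.19 = 1.979
D_Ceres = 1.979 × 14.9 km = 29.5 km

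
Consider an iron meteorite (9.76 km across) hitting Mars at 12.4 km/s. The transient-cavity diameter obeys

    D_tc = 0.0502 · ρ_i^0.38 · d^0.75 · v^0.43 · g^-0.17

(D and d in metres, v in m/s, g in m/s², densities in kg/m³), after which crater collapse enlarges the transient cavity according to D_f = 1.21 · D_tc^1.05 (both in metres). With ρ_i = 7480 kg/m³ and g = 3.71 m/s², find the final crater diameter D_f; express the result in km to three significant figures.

D_f ≈ 142 km

In SI: d = 9760 m, v = 12400 m/s.
ρ_i^0.38 = 7480^0.38 = 29.65
d^0.75 = 9760^0.75 = 981.9
v^0.43 = 12400^0.43 = 57.57
g^-0.17 = 3.71^-0.17 = 0.8002
D_tc = 0.0502 × 29.65 × 981.9 × 57.57 × 0.8002 = 67330 m
D_f = 1.21 × (67330)^1.05 = 1.420 × 10^5 m
     = 142.0 km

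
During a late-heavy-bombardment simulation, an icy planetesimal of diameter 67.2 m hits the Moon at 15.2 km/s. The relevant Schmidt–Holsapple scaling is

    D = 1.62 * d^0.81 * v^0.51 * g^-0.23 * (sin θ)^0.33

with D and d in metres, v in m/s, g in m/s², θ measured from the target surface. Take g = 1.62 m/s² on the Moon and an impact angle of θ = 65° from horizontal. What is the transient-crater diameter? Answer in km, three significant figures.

D ≈ 5.76 km

In SI units: v = 15200 m/s.
d^0.81 = 67.2^0.81 = 30.21
v^0.51 = 15200^0.51 = 135.8
g^-0.23 = 1.62^-0.23 = 0.8950
(sin 65°)^0.33 = 0.9063^0.33 = 0.9681
D = 1.62 × 30.21 × 135.8 × 0.8950 × 0.9681 = 5758 m
   = 5.758 km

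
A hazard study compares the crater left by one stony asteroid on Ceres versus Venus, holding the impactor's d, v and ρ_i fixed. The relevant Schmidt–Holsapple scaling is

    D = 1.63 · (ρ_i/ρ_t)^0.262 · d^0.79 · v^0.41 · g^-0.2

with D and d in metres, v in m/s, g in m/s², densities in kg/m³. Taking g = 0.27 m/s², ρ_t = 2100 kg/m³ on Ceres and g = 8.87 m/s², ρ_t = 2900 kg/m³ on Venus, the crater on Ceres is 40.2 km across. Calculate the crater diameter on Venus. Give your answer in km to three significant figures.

D ≈ 18.4 km

The impactor-only factors (d, v, ρ_i) cancel in the ratio, leaving D_Venus/D_Ceres = (g_Venus/g_Ceres)^-0.2 · (ρ_t,Ceres/ρ_t,Venus)^0.262.
(8.87/0.27)^-0.2 = 32.85^-0.2 = 0.4974
(2100/2900)^0.262 = 0.7241^0.262 = 0.9189
Ratio = 0.4974 × 0.9189 = 0.4571
D_Venus = 0.4571 × 40.2 km = 18.4 km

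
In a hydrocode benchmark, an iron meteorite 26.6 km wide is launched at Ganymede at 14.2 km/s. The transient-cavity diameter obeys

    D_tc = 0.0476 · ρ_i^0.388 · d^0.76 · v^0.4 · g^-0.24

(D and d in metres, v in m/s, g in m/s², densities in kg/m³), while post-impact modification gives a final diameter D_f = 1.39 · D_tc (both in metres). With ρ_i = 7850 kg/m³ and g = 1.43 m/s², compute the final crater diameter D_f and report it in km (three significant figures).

D_f ≈ 208 km

In SI: d = 26600 m, v = 14200 m/s.
ρ_i^0.388 = 7850^0.388 = 32.45
d^0.76 = 26600^0.76 = 2306
v^0.4 = 14200^0.4 = 45.81
g^-0.24 = 1.43^-0.24 = 0.9177
D_tc = 0.0476 × 32.45 × 2306 × 45.81 × 0.9177 = 1.497 × 10^5 m
D_f = 1.39 × 1.497 × 10^5 = 2.081 × 10^5 m
     = 208.1 km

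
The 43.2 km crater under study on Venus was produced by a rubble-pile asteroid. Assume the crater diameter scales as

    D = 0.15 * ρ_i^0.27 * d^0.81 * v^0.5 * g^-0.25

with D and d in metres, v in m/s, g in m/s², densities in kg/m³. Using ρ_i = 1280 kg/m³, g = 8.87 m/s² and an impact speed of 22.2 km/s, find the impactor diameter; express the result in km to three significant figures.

Rearranging for d: d = [D / (0.15 · 1280^0.27 · 22200^0.5 · 8.87^-0.25)]^(1/0.81).
D = 43200 m.
1280^0.27 = 6.902
22200^0.5 = 149.0
8.87^-0.25 = 0.5795
Denominator = 0.15 × 6.902 × 149.0 × 0.5795 = 89.39
D / 89.39 = 43200 / 89.39 = 483.3
d = 483.3^(1/0.81) = 483.3^1.2346 = 2060 m

d ≈ 2.06 km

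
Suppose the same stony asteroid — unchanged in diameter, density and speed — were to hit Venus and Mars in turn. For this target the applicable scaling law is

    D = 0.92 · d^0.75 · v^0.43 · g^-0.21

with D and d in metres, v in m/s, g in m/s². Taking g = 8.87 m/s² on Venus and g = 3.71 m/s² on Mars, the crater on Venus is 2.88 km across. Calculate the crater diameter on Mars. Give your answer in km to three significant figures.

D ≈ 3.46 km

All impactor-dependent factors cancel in the ratio, leaving D_Mars/D_Venus = (g_Mars/g_Venus)^-0.21.
(3.71/8.87)^-0.21 = 0.4183^-0.21 = 1.201
D_Mars = 1.201 × 2.88 km = 3.46 km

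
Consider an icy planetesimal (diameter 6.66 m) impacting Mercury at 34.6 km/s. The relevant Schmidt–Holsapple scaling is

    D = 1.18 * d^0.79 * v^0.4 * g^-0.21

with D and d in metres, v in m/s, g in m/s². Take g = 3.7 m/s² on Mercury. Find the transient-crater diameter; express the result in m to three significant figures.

In SI units: v = 34600 m/s.
d^0.79 = 6.66^0.79 = 4.472
v^0.4 = 34600^0.4 = 65.41
g^-0.21 = 3.7^-0.21 = 0.7598
D = 1.18 × 4.472 × 65.41 × 0.7598 = 262.3 m

D ≈ 262 m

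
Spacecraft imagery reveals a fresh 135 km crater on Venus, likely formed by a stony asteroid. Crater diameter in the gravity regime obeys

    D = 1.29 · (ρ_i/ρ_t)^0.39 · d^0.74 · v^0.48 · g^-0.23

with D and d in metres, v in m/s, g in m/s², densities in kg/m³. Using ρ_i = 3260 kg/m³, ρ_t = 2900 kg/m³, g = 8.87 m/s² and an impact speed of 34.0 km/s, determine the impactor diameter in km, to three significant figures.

Rearranging for d: d = [D / (1.29 · (3260/2900)^0.39 · 34000^0.48 · 8.87^-0.23)]^(1/0.74).
D = 135000 m.
(3260/2900)^0.39 = 1.047
34000^0.48 = 149.7
8.87^-0.23 = 0.6053
Denominator = 1.29 × 1.047 × 149.7 × 0.6053 = 122.4
D / 122.4 = 135000 / 122.4 = 1103
d = 1103^(1/0.74) = 1103^1.3514 = 12934 m

d ≈ 12.9 km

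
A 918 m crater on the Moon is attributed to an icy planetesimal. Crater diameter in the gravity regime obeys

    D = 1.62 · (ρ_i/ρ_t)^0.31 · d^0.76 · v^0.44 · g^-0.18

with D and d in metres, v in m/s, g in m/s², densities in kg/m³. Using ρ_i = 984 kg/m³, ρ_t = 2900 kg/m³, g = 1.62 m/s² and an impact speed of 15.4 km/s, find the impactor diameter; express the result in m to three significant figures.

Rearranging for d: d = [D / (1.62 · (984/2900)^0.31 · 15400^0.44 · 1.62^-0.18)]^(1/0.76).
(984/2900)^0.31 = 0.7153
15400^0.44 = 69.58
1.62^-0.18 = 0.9168
Denominator = 1.62 × 0.7153 × 69.58 × 0.9168 = 73.92
D / 73.92 = 918 / 73.92 = 12.42
d = 12.42^(1/0.76) = 12.42^1.3158 = 27.52 m

d ≈ 27.5 m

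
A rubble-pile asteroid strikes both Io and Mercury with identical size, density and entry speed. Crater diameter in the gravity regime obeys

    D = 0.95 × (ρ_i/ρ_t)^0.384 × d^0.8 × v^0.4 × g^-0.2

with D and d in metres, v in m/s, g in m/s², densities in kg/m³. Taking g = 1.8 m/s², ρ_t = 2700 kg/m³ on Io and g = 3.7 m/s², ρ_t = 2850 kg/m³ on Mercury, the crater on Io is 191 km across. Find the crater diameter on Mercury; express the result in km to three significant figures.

The impactor-only factors (d, v, ρ_i) cancel in the ratio, leaving D_Mercury/D_Io = (g_Mercury/g_Io)^-0.2 · (ρ_t,Io/ρ_t,Mercury)^0.384.
(3.7/1.8)^-0.2 = 2.056^-0.2 = 0.8658
(2700/2850)^0.384 = 0.9474^0.384 = 0.9795
Ratio = 0.8658 × 0.9795 = 0.8481
D_Mercury = 0.8481 × 191 km = 162 km

D ≈ 162 km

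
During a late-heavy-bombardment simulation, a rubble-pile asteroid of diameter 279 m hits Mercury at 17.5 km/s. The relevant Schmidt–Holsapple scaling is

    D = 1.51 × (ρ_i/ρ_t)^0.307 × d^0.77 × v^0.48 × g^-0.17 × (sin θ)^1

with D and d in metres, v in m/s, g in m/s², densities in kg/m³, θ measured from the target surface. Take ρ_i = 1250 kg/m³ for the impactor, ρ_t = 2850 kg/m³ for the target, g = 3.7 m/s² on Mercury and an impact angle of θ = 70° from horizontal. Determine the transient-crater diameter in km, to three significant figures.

In SI units: v = 17500 m/s.
(ρ_i/ρ_t)^0.307 = (1250/2850)^0.307 = 0.7765
d^0.77 = 279^0.77 = 76.40
v^0.48 = 17500^0.48 = 108.8
g^-0.17 = 3.7^-0.17 = 0.8006
(sin 70°)^1 = 0.9397^1 = 0.9397
D = 1.51 × 0.7765 × 76.40 × 108.8 × 0.8006 × 0.9397 = 7332 m
   = 7.332 km

D ≈ 7.33 km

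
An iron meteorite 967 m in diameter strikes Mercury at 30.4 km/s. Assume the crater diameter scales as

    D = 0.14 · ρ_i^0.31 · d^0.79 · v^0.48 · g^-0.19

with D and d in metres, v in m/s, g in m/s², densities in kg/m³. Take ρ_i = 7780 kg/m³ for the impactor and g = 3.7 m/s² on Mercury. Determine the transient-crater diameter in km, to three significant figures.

D ≈ 56.8 km

In SI units: v = 30400 m/s.
ρ_i^0.31 = 7780^0.31 = 16.08
d^0.79 = 967^0.79 = 228.3
v^0.48 = 30400^0.48 = 141.8
g^-0.19 = 3.7^-0.19 = 0.7799
D = 0.14 × 16.08 × 228.3 × 141.8 × 0.7799 = 56838 m
   = 56.84 km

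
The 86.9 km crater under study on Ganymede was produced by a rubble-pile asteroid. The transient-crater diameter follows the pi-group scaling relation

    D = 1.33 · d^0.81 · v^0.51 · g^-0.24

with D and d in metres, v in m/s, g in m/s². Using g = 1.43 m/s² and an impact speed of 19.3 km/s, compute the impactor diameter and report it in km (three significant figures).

Rearranging for d: d = [D / (1.33 · 19300^0.51 · 1.43^-0.24)]^(1/0.81).
D = 86900 m.
19300^0.51 = 153.3
1.43^-0.24 = 0.9177
Denominator = 1.33 × 153.3 × 0.9177 = 187.1
D / 187.1 = 86900 / 187.1 = 464.5
d = 464.5^(1/0.81) = 464.5^1.2346 = 1962 m

d ≈ 1.96 km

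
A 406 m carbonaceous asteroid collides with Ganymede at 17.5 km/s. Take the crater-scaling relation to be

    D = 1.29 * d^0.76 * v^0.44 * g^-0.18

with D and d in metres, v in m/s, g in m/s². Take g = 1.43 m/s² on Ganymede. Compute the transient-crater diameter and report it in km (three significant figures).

In SI units: v = 17500 m/s.
d^0.76 = 406^0.76 = 96.05
v^0.44 = 17500^0.44 = 73.61
g^-0.18 = 1.43^-0.18 = 0.9376
D = 1.29 × 96.05 × 73.61 × 0.9376 = 8551 m
   = 8.551 km

D ≈ 8.55 km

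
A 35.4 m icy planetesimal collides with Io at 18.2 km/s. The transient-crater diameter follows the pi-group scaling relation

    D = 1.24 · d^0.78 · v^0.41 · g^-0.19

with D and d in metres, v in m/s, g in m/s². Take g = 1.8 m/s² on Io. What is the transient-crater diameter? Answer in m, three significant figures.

D ≈ 999 m

In SI units: v = 18200 m/s.
d^0.78 = 35.4^0.78 = 16.15
v^0.41 = 18200^0.41 = 55.80
g^-0.19 = 1.8^-0.19 = 0.8943
D = 1.24 × 16.15 × 55.80 × 0.8943 = 999.3 m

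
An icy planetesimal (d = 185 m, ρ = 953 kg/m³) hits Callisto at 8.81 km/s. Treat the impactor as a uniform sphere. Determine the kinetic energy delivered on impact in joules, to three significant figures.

E ≈ 1.23 × 10^17 J

v = 8810 m/s.
Mass m = (π/6) ρ d³ = (π/6) × 953 × (185)³ = 3.159 × 10^9 kg
E = ½ m v² = 0.5 × 3.159 × 10^9 × (8810)² = 1.226 × 10^17 J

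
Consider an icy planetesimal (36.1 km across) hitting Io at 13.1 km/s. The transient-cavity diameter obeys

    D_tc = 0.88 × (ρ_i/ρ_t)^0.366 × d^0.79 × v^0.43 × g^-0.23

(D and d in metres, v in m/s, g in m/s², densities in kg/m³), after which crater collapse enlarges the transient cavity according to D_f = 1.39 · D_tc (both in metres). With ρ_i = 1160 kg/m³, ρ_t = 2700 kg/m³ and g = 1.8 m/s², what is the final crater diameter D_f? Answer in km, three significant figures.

In SI: d = 36100 m, v = 13100 m/s.
(ρ_i/ρ_t)^0.366 = (1160/2700)^0.366 = 0.7340
d^0.79 = 36100^0.79 = 3985
v^0.43 = 13100^0.43 = 58.94
g^-0.23 = 1.8^-0.23 = 0.8735
D_tc = 0.88 × 0.7340 × 3985 × 58.94 × 0.8735 = 1.325 × 10^5 m
D_f = 1.39 × 1.325 × 10^5 = 1.842 × 10^5 m
     = 184.2 km

D_f ≈ 184 km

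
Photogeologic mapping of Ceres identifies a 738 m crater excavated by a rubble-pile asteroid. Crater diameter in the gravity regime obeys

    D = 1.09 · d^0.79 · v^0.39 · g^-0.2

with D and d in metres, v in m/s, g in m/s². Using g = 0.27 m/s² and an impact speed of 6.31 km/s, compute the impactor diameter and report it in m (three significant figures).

d ≈ 36.6 m

Rearranging for d: d = [D / (1.09 · 6310^0.39 · 0.27^-0.2)]^(1/0.79).
6310^0.39 = 30.34
0.27^-0.2 = 1.299
Denominator = 1.09 × 30.34 × 1.299 = 42.96
D / 42.96 = 738 / 42.96 = 17.18
d = 17.18^(1/0.79) = 17.18^1.2658 = 36.58 m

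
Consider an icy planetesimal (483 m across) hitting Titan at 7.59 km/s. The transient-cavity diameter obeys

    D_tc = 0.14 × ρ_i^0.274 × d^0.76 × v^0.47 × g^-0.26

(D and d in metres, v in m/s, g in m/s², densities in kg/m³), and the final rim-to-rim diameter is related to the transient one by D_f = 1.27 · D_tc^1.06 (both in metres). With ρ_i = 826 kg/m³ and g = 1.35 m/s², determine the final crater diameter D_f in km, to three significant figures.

D_f ≈ 12.7 km

v = 7590 m/s.
ρ_i^0.274 = 826^0.274 = 6.299
d^0.76 = 483^0.76 = 109.6
v^0.47 = 7590^0.47 = 66.64
g^-0.26 = 1.35^-0.26 = 0.9249
D_tc = 0.14 × 6.299 × 109.6 × 66.64 × 0.9249 = 5957 m
D_f = 1.27 × (5957)^1.06 = 12745 m
     = 12.74 km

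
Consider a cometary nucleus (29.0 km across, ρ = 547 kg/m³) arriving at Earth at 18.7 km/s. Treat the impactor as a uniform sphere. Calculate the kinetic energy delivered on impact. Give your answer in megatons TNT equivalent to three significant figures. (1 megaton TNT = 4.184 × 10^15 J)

E ≈ 2.92 × 10^8 Mt TNT

d = 29000 m; v = 18700 m/s.
Mass m = (π/6) ρ d³ = (π/6) × 547 × (29000)³ = 6.985 × 10^15 kg
E = ½ m v² = 0.5 × 6.985 × 10^15 × (18700)² = 1.221 × 10^24 J
   = 1.221 × 10^24 / 4.184×10^15 = 2.918 × 10^8 Mt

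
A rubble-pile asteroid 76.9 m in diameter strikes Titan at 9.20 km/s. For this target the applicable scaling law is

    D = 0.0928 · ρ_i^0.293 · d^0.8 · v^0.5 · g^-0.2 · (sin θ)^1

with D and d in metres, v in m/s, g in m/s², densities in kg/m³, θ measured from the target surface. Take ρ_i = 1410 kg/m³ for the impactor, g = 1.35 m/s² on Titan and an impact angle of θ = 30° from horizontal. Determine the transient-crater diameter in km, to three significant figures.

D ≈ 1.13 km

In SI units: v = 9200 m/s.
ρ_i^0.293 = 1410^0.293 = 8.370
d^0.8 = 76.9^0.8 = 32.27
v^0.5 = 9200^0.5 = 95.92
g^-0.2 = 1.35^-0.2 = 0.9417
(sin 30°)^1 = 0.5000^1 = 0.5000
D = 0.0928 × 8.370 × 32.27 × 95.92 × 0.9417 × 0.5000 = 1132 m
   = 1.132 km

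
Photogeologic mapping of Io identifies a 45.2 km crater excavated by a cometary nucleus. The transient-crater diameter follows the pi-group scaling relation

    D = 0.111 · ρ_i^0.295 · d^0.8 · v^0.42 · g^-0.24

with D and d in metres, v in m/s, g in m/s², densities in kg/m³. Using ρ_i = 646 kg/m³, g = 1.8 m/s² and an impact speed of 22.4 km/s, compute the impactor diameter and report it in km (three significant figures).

Rearranging for d: d = [D / (0.111 · 646^0.295 · 22400^0.42 · 1.8^-0.24)]^(1/0.8).
D = 45200 m.
646^0.295 = 6.746
22400^0.42 = 67.16
1.8^-0.24 = 0.8684
Denominator = 0.111 × 6.746 × 67.16 × 0.8684 = 43.67
D / 43.67 = 45200 / 43.67 = 1035
d = 1035^(1/0.8) = 1035^1.25 = 5871 m

d ≈ 5.87 km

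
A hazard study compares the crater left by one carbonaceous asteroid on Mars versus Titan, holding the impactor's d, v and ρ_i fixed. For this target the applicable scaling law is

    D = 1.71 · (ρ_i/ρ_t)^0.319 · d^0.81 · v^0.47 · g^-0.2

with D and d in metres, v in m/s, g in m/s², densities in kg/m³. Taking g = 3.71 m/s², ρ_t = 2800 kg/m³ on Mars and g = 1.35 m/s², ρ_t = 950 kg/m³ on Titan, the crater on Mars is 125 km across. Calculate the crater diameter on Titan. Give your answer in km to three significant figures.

The impactor-only factors (d, v, ρ_i) cancel in the ratio, leaving D_Titan/D_Mars = (g_Titan/g_Mars)^-0.2 · (ρ_t,Mars/ρ_t,Titan)^0.319.
(1.35/3.71)^-0.2 = 0.3639^-0.2 = 1.224
(2800/950)^0.319 = 2.947^0.319 = 1.412
Ratio = 1.224 × 1.412 = 1.728
D_Titan = 1.728 × 125 km = 216 km

D ≈ 216 km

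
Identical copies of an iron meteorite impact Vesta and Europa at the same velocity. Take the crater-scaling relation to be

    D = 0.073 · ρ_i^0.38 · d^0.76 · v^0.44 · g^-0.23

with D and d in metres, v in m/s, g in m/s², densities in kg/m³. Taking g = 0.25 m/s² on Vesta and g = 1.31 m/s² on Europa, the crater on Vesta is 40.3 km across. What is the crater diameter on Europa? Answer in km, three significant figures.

All impactor-dependent factors cancel in the ratio, leaving D_Europa/D_Vesta = (g_Europa/g_Vesta)^-0.23.
(1.31/0.25)^-0.23 = 5.240^-0.23 = 0.6832
D_Europa = 0.6832 × 40.3 km = 27.5 km

D ≈ 27.5 km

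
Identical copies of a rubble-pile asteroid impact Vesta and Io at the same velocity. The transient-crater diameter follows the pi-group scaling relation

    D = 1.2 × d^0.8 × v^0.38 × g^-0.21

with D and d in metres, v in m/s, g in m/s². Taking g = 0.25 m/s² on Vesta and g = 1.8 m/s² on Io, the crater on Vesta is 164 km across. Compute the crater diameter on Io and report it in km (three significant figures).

D ≈ 108 km

All impactor-dependent factors cancel in the ratio, leaving D_Io/D_Vesta = (g_Io/g_Vesta)^-0.21.
(1.8/0.25)^-0.21 = 7.200^-0.21 = 0.6606
D_Io = 0.6606 × 164 km = 108 km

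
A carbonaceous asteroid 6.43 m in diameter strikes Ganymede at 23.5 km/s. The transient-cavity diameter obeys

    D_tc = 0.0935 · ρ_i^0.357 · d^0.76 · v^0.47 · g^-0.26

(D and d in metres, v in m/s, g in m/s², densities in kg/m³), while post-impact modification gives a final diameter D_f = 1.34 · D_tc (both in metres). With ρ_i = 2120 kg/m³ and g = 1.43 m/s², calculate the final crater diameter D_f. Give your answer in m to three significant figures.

v = 23500 m/s.
ρ_i^0.357 = 2120^0.357 = 15.40
d^0.76 = 6.43^0.76 = 4.114
v^0.47 = 23500^0.47 = 113.3
g^-0.26 = 1.43^-0.26 = 0.9112
D_tc = 0.0935 × 15.40 × 4.114 × 113.3 × 0.9112 = 611.6 m
D_f = 1.34 × 611.6 = 819.5 m

D_f ≈ 820 m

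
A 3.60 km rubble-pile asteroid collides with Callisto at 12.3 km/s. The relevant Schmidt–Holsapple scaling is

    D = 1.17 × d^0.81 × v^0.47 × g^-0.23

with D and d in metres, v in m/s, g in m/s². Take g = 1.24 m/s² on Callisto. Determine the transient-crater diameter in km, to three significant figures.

D ≈ 70.7 km

In SI units: d = 3600 m, v = 12300 m/s.
d^0.81 = 3600^0.81 = 759.6
v^0.47 = 12300^0.47 = 83.61
g^-0.23 = 1.24^-0.23 = 0.9517
D = 1.17 × 759.6 × 83.61 × 0.9517 = 70718 m
   = 70.72 km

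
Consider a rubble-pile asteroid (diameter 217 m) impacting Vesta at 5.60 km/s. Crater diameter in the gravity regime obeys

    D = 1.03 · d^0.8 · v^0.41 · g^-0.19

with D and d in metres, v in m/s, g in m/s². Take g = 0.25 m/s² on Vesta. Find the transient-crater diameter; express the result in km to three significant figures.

D ≈ 3.41 km

In SI units: v = 5600 m/s.
d^0.8 = 217^0.8 = 73.99
v^0.41 = 5600^0.41 = 34.42
g^-0.19 = 0.25^-0.19 = 1.301
D = 1.03 × 73.99 × 34.42 × 1.301 = 3413 m
   = 3.413 km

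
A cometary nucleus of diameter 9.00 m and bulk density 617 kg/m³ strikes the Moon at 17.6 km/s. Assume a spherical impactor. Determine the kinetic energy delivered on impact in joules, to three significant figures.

E ≈ 3.65 × 10^13 J

v = 17600 m/s.
Mass m = (π/6) ρ d³ = (π/6) × 617 × (9)³ = 2.355 × 10^5 kg
E = ½ m v² = 0.5 × 2.355 × 10^5 × (17600)² = 3.647 × 10^13 J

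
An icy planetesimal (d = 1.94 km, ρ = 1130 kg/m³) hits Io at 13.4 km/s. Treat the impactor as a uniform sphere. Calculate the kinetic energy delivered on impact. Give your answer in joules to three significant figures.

E ≈ 3.88 × 10^20 J

d = 1940 m; v = 13400 m/s.
Mass m = (π/6) ρ d³ = (π/6) × 1130 × (1940)³ = 4.320 × 10^12 kg
E = ½ m v² = 0.5 × 4.320 × 10^12 × (13400)² = 3.878 × 10^20 J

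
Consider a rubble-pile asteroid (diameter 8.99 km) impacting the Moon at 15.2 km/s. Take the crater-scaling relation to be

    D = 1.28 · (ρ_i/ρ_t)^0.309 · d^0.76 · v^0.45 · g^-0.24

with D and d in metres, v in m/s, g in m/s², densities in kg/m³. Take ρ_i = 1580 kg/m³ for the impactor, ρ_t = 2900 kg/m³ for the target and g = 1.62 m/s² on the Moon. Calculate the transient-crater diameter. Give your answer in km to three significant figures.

D ≈ 72.8 km

In SI units: d = 8990 m, v = 15200 m/s.
(ρ_i/ρ_t)^0.309 = (1580/2900)^0.309 = 0.8289
d^0.76 = 8990^0.76 = 1011
v^0.45 = 15200^0.45 = 76.18
g^-0.24 = 1.62^-0.24 = 0.8907
D = 1.28 × 0.8289 × 1011 × 76.18 × 0.8907 = 72784 m
   = 72.78 km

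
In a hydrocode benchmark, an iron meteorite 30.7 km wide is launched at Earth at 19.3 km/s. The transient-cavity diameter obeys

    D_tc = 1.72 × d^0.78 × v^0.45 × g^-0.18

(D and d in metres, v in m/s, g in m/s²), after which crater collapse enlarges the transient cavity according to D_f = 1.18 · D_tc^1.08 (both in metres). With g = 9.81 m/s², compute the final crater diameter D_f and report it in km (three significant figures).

In SI: d = 30700 m, v = 19300 m/s.
d^0.78 = 30700^0.78 = 3162
v^0.45 = 19300^0.45 = 84.82
g^-0.18 = 9.81^-0.18 = 0.6630
D_tc = 1.72 × 3162 × 84.82 × 0.6630 = 3.058 × 10^5 m
D_f = 1.18 × (3.058 × 10^5)^1.08 = 9.912 × 10^5 m
     = 991.2 km

D_f ≈ 991 km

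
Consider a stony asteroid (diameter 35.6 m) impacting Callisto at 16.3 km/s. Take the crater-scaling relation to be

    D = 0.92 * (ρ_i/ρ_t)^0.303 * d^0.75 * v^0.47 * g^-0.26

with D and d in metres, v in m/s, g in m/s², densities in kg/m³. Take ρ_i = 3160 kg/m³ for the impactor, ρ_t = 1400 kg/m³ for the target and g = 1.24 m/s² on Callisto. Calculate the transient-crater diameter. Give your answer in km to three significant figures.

D ≈ 1.55 km

In SI units: v = 16300 m/s.
(ρ_i/ρ_t)^0.303 = (3160/1400)^0.303 = 1.280
d^0.75 = 35.6^0.75 = 14.57
v^0.47 = 16300^0.47 = 95.44
g^-0.26 = 1.24^-0.26 = 0.9456
D = 0.92 × 1.280 × 14.57 × 95.44 × 0.9456 = 1548 m
   = 1.548 km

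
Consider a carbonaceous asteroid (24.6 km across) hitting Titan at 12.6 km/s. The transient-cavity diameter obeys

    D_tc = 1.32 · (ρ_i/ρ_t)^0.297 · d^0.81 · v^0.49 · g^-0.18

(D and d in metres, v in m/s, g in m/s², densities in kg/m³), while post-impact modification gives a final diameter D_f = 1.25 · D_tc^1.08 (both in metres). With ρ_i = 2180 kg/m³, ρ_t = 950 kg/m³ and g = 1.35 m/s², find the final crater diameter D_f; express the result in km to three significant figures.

D_f ≈ 2130 km

In SI: d = 24600 m, v = 12600 m/s.
(ρ_i/ρ_t)^0.297 = (2180/950)^0.297 = 1.280
d^0.81 = 24600^0.81 = 3603
v^0.49 = 12600^0.49 = 102.1
g^-0.18 = 1.35^-0.18 = 0.9474
D_tc = 1.32 × 1.280 × 3603 × 102.1 × 0.9474 = 5.889 × 10^5 m
D_f = 1.25 × (5.889 × 10^5)^1.08 = 2.131 × 10^6 m
     = 2131 km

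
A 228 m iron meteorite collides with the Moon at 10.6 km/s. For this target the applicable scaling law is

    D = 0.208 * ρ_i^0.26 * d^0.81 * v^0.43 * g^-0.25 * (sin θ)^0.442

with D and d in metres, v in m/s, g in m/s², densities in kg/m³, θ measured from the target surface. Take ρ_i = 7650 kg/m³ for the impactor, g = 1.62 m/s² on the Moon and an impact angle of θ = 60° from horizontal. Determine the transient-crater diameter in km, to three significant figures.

D ≈ 7.74 km

In SI units: v = 10600 m/s.
ρ_i^0.26 = 7650^0.26 = 10.23
d^0.81 = 228^0.81 = 81.27
v^0.43 = 10600^0.43 = 53.81
g^-0.25 = 1.62^-0.25 = 0.8864
(sin 60°)^0.442 = 0.8660^0.442 = 0.9384
D = 0.208 × 10.23 × 81.27 × 53.81 × 0.8864 × 0.9384 = 7740 m
   = 7.740 km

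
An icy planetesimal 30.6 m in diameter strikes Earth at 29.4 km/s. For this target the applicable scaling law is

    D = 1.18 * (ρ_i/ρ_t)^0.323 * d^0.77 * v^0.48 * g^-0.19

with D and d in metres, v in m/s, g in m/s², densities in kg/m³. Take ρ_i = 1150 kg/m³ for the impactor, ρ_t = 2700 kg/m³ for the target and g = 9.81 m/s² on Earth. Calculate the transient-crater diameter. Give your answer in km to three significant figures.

In SI units: v = 29400 m/s.
(ρ_i/ρ_t)^0.323 = (1150/2700)^0.323 = 0.7591
d^0.77 = 30.6^0.77 = 13.93
v^0.48 = 29400^0.48 = 139.6
g^-0.19 = 9.81^-0.19 = 0.6480
D = 1.18 × 0.7591 × 13.93 × 139.6 × 0.6480 = 1129 m
   = 1.129 km

D ≈ 1.13 km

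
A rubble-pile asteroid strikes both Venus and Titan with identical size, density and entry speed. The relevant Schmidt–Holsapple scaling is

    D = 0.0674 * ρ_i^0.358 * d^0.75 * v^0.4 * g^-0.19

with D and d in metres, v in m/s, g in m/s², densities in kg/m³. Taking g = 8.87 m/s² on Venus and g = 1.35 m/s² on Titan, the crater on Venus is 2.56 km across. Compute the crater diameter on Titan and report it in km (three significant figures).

D ≈ 3.66 km

All impactor-dependent factors cancel in the ratio, leaving D_Titan/D_Venus = (g_Titan/g_Venus)^-0.19.
(1.35/8.87)^-0.19 = 0.1522^-0.19 = 1.430
D_Titan = 1.430 × 2.56 km = 3.66 km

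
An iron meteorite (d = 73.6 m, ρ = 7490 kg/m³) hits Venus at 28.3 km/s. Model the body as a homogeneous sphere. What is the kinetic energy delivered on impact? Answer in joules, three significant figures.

E ≈ 6.26 × 10^17 J

v = 28300 m/s.
Mass m = (π/6) ρ d³ = (π/6) × 7490 × (73.6)³ = 1.564 × 10^9 kg
E = ½ m v² = 0.5 × 1.564 × 10^9 × (28300)² = 6.263 × 10^17 J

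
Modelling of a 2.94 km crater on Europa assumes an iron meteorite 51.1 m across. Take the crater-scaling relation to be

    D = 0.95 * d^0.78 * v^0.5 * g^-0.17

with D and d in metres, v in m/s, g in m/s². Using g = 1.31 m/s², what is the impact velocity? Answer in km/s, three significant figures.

Rearranging for v: v = [D / (0.95 · 51.1^0.78 · 1.31^-0.17)]^(1/0.5).
D = 2940 m.
51.1^0.78 = 21.51
1.31^-0.17 = 0.9551
Denominator = 0.95 × 21.51 × 0.9551 = 19.52
D / 19.52 = 2940 / 19.52 = 150.6
v = 150.6^(1/0.5) = 150.6^2 = 22680 m/s

v ≈ 22.7 km/s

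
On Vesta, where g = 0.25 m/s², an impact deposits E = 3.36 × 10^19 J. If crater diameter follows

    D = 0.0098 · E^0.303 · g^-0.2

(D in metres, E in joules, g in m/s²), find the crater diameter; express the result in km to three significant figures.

E^0.303 = (3.36 × 10^19)^0.303 = 8.251 × 10^5
g^-0.2 = 0.25^-0.2 = 1.320
D = 0.0098 × 8.251 × 10^5 × 1.320 = 10673 m
   = 10.67 km

D ≈ 10.7 km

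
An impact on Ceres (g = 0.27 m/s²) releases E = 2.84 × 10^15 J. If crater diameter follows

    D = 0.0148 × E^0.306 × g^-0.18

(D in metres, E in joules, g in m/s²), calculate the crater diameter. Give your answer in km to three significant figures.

D ≈ 1.00 km

E^0.306 = (2.84 × 10^15)^0.306 = 5.354 × 10^4
g^-0.18 = 0.27^-0.18 = 1.266
D = 0.0148 × 5.354 × 10^4 × 1.266 = 1003 m
   = 1.003 km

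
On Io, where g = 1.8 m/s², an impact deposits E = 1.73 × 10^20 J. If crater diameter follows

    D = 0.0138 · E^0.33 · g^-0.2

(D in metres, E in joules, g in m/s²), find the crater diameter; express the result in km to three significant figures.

D ≈ 58.5 km

E^0.33 = (1.73 × 10^20)^0.33 = 4.770 × 10^6
g^-0.2 = 1.8^-0.2 = 0.8891
D = 0.0138 × 4.770 × 10^6 × 0.8891 = 58526 m
   = 58.53 km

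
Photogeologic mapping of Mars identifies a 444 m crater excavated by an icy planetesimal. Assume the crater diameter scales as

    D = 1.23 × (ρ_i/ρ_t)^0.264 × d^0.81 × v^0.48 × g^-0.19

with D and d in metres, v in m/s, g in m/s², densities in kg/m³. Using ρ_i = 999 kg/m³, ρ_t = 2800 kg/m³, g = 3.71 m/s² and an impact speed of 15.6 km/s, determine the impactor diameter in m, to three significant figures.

Rearranging for d: d = [D / (1.23 · (999/2800)^0.264 · 15600^0.48 · 3.71^-0.19)]^(1/0.81).
(999/2800)^0.264 = 0.7618
15600^0.48 = 103.0
3.71^-0.19 = 0.7795
Denominator = 1.23 × 0.7618 × 103.0 × 0.7795 = 75.23
D / 75.23 = 444 / 75.23 = 5.902
d = 5.902^(1/0.81) = 5.902^1.2346 = 8.951 m

d ≈ 8.95 m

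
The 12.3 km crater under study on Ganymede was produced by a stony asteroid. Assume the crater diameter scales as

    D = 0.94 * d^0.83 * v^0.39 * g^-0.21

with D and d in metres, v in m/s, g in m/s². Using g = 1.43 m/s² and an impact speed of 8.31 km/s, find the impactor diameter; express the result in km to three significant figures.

d ≈ 1.44 km

Rearranging for d: d = [D / (0.94 · 8310^0.39 · 1.43^-0.21)]^(1/0.83).
D = 12300 m.
8310^0.39 = 33.78
1.43^-0.21 = 0.9276
Denominator = 0.94 × 33.78 × 0.9276 = 29.45
D / 29.45 = 12300 / 29.45 = 417.7
d = 417.7^(1/0.83) = 417.7^1.2048 = 1438 m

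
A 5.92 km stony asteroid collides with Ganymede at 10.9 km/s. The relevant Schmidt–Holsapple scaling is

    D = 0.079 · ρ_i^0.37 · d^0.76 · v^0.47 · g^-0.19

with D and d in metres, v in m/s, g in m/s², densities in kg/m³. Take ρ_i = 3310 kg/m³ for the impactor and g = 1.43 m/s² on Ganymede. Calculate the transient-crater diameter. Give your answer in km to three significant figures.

D ≈ 86.1 km

In SI units: d = 5920 m, v = 10900 m/s.
ρ_i^0.37 = 3310^0.37 = 20.06
d^0.76 = 5920^0.76 = 736.1
v^0.47 = 10900^0.47 = 78.99
g^-0.19 = 1.43^-0.19 = 0.9343
D = 0.079 × 20.06 × 736.1 × 78.99 × 0.9343 = 86090 m
   = 86.09 km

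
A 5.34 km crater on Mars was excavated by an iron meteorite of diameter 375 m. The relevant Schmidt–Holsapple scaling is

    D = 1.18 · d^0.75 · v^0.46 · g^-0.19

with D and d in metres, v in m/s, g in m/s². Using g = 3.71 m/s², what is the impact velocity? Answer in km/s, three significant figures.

v ≈ 9.67 km/s

Rearranging for v: v = [D / (1.18 · 375^0.75 · 3.71^-0.19)]^(1/0.46).
D = 5340 m.
375^0.75 = 85.22
3.71^-0.19 = 0.7795
Denominator = 1.18 × 85.22 × 0.7795 = 78.39
D / 78.39 = 5340 / 78.39 = 68.12
v = 68.12^(1/0.46) = 68.12^2.1739 = 9668 m/s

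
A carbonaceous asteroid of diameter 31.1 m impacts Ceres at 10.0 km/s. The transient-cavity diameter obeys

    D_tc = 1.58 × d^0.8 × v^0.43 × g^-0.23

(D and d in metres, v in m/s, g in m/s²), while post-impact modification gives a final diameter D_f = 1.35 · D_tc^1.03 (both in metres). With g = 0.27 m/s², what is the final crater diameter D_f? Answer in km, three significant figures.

D_f ≈ 2.96 km

v = 10000 m/s.
d^0.8 = 31.1^0.8 = 15.64
v^0.43 = 10000^0.43 = 52.48
g^-0.23 = 0.27^-0.23 = 1.351
D_tc = 1.58 × 15.64 × 52.48 × 1.351 = 1752 m
D_f = 1.35 × (1752)^1.03 = 2959 m
     = 2.959 km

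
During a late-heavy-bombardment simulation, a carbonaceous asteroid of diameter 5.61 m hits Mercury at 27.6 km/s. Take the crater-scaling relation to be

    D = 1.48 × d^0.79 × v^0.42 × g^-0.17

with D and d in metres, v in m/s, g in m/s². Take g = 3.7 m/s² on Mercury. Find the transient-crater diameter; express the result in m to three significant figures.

In SI units: v = 27600 m/s.
d^0.79 = 5.61^0.79 = 3.906
v^0.42 = 27600^0.42 = 73.31
g^-0.17 = 3.7^-0.17 = 0.8006
D = 1.48 × 3.906 × 73.31 × 0.8006 = 339.3 m

D ≈ 339 m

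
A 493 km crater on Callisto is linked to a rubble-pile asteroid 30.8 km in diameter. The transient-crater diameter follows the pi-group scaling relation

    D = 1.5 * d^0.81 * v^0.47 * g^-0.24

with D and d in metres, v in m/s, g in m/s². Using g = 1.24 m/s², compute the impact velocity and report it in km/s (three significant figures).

Rearranging for v: v = [D / (1.5 · 30800^0.81 · 1.24^-0.24)]^(1/0.47).
D = 493000 m.
30800^0.81 = 4322
1.24^-0.24 = 0.9497
Denominator = 1.5 × 4322 × 0.9497 = 6157
D / 6157 = 493000 / 6157 = 80.07
v = 80.07^(1/0.47) = 80.07^2.1277 = 11221 m/s

v ≈ 11.2 km/s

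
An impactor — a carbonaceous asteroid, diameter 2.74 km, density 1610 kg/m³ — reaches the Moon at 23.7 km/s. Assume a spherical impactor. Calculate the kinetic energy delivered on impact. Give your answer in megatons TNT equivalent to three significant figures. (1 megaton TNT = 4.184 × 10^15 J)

E ≈ 1.16 × 10^6 Mt TNT

d = 2740 m; v = 23700 m/s.
Mass m = (π/6) ρ d³ = (π/6) × 1610 × (2740)³ = 1.734 × 10^13 kg
E = ½ m v² = 0.5 × 1.734 × 10^13 × (23700)² = 4.870 × 10^21 J
   = 4.870 × 10^21 / 4.184×10^15 = 1.164 × 10^6 Mt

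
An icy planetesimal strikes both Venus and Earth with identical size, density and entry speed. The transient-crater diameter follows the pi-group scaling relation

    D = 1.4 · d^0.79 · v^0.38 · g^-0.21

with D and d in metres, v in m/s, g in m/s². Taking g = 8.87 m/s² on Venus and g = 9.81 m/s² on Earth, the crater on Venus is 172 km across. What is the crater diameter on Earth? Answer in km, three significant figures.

D ≈ 168 km

All impactor-dependent factors cancel in the ratio, leaving D_Earth/D_Venus = (g_Earth/g_Venus)^-0.21.
(9.81/8.87)^-0.21 = 1.106^-0.21 = 0.9791
D_Earth = 0.9791 × 172 km = 168 km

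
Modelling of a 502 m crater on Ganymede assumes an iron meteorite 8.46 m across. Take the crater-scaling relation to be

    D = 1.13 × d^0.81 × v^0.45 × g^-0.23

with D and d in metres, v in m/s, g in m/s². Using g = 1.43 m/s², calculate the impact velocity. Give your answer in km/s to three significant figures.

Rearranging for v: v = [D / (1.13 · 8.46^0.81 · 1.43^-0.23)]^(1/0.45).
8.46^0.81 = 5.639
1.43^-0.23 = 0.9210
Denominator = 1.13 × 5.639 × 0.9210 = 5.869
D / 5.869 = 502 / 5.869 = 85.53
v = 85.53^(1/0.45) = 85.53^2.2222 = 19659 m/s

v ≈ 19.7 km/s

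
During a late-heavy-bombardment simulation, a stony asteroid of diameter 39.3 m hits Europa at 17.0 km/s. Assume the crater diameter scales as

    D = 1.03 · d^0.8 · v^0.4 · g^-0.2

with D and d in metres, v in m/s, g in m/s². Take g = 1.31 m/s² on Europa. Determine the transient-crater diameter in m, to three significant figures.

In SI units: v = 17000 m/s.
d^0.8 = 39.3^0.8 = 18.86
v^0.4 = 17000^0.4 = 49.22
g^-0.2 = 1.31^-0.2 = 0.9474
D = 1.03 × 18.86 × 49.22 × 0.9474 = 905.8 m

D ≈ 906 m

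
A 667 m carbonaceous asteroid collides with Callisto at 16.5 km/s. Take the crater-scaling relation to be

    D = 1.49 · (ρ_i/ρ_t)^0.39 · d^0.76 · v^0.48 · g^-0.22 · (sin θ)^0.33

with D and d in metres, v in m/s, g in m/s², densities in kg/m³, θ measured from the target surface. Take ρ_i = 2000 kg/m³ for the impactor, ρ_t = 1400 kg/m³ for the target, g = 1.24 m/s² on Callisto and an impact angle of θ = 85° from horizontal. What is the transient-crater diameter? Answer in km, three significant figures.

D ≈ 24.2 km

In SI units: v = 16500 m/s.
(ρ_i/ρ_t)^0.39 = (2000/1400)^0.39 = 1.149
d^0.76 = 667^0.76 = 140.1
v^0.48 = 16500^0.48 = 105.8
g^-0.22 = 1.24^-0.22 = 0.9538
(sin 85°)^0.33 = 0.9962^0.33 = 0.9987
D = 1.49 × 1.149 × 140.1 × 105.8 × 0.9538 × 0.9987 = 24173 m
   = 24.17 km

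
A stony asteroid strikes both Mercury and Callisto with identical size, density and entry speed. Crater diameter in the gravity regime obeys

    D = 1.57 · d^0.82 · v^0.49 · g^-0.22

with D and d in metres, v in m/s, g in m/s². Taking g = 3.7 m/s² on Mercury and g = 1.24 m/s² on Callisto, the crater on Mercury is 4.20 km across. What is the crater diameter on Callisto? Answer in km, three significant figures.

D ≈ 5.34 km

All impactor-dependent factors cancel in the ratio, leaving D_Callisto/D_Mercury = (g_Callisto/g_Mercury)^-0.22.
(1.24/3.7)^-0.22 = 0.3351^-0.22 = 1.272
D_Callisto = 1.272 × 4.20 km = 5.34 km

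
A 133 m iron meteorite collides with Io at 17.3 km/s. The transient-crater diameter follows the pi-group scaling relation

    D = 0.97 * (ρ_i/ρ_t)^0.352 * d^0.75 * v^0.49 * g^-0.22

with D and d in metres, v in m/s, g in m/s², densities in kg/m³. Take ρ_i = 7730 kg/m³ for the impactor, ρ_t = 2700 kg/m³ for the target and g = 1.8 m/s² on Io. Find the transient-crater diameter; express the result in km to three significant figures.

D ≈ 5.77 km

In SI units: v = 17300 m/s.
(ρ_i/ρ_t)^0.352 = (7730/2700)^0.352 = 1.448
d^0.75 = 133^0.75 = 39.16
v^0.49 = 17300^0.49 = 119.3
g^-0.22 = 1.8^-0.22 = 0.8787
D = 0.97 × 1.448 × 39.16 × 119.3 × 0.8787 = 5766 m
   = 5.766 km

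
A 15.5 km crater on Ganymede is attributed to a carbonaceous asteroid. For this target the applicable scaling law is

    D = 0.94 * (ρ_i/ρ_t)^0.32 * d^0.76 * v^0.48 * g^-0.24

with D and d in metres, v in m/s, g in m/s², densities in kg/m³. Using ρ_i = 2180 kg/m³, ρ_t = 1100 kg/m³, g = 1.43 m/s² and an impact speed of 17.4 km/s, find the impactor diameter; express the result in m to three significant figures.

d ≈ 623 m

Rearranging for d: d = [D / (0.94 · (2180/1100)^0.32 · 17400^0.48 · 1.43^-0.24)]^(1/0.76).
D = 15500 m.
(2180/1100)^0.32 = 1.245
17400^0.48 = 108.5
1.43^-0.24 = 0.9177
Denominator = 0.94 × 1.245 × 108.5 × 0.9177 = 116.5
D / 116.5 = 15500 / 116.5 = 133.0
d = 133.0^(1/0.76) = 133.0^1.3158 = 623.1 m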